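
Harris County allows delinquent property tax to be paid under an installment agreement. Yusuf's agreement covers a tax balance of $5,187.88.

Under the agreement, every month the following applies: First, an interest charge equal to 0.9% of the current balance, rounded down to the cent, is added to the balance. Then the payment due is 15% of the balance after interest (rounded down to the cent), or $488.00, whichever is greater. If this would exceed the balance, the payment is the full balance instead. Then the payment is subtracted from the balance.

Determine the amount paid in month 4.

$495.33

# | Opening | Interest | Payment | End bal
1 | $5,187.88 | $46.69 | $785.18 | $4,449.39
2 | $4,449.39 | $40.04 | $673.41 | $3,816.02
3 | $3,816.02 | $34.34 | $577.55 | $3,272.81
4 | $3,272.81 | $29.45 | $495.33 | $2,806.93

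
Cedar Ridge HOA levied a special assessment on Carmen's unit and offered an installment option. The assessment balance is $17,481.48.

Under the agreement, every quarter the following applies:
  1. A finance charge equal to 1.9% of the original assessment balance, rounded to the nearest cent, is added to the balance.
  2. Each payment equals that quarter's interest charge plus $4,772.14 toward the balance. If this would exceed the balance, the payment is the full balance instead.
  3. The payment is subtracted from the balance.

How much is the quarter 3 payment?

# | Opening | Interest | Payment | End bal
1 | $17,481.48 | $332.15 | $5,104.29 | $12,709.34
2 | $12,709.34 | $332.15 | $5,104.29 | $7,937.20
3 | $7,937.20 | $332.15 | $5,104.29 | $3,165.06

$5,104.29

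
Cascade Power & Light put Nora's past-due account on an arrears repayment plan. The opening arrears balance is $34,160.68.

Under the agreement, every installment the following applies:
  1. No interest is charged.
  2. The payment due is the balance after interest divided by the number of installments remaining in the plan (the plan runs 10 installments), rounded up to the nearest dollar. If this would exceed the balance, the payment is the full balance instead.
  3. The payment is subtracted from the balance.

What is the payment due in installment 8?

$3,416.00

# | Opening | Payment | End bal
1 | $34,160.68 | $3,417.00 | $30,743.68
2 | $30,743.68 | $3,416.00 | $27,327.68
3 | $27,327.68 | $3,416.00 | $23,911.68
4 | $23,911.68 | $3,416.00 | $20,495.68
5 | $20,495.68 | $3,416.00 | $17,079.68
6 | $17,079.68 | $3,416.00 | $13,663.68
7 | $13,663.68 | $3,416.00 | $10,247.68
8 | $10,247.68 | $3,416.00 | $6,831.68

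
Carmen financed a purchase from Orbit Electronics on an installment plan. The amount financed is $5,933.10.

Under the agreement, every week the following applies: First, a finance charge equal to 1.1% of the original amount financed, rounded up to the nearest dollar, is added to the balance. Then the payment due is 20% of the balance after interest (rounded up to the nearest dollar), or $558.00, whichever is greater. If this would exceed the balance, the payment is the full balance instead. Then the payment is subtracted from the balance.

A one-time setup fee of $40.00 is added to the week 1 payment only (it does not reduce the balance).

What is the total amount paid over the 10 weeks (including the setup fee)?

# | Opening | Interest | Payment | Fee | End bal
1 | $5,933.10 | $66.00 | $1,200.00 | $40.00 | $4,799.10
2 | $4,799.10 | $66.00 | $974.00 | — | $3,891.10
3 | $3,891.10 | $66.00 | $792.00 | — | $3,165.10
4 | $3,165.10 | $66.00 | $647.00 | — | $2,584.10
5 | $2,584.10 | $66.00 | $558.00 | — | $2,092.10
6 | $2,092.10 | $66.00 | $558.00 | — | $1,600.10
7 | $1,600.10 | $66.00 | $558.00 | — | $1,108.10
8 | $1,108.10 | $66.00 | $558.00 | — | $616.10
9 | $616.10 | $66.00 | $558.00 | — | $124.10
10 | $124.10 | $66.00 | $190.10 | — | $0.00
Total paid: $6,633.10

$6,633.10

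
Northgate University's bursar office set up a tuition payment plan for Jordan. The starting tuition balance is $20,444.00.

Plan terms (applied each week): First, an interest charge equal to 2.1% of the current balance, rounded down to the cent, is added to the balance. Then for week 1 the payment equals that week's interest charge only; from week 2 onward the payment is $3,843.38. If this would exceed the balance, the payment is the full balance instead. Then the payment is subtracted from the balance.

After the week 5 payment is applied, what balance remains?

$6,351.52

Week 1: opening $20,444.00; interest $429.32 → $20,873.32; payment $429.32; balance $20,444.00
Week 2: opening $20,444.00; interest $429.32 → $20,873.32; payment $3,843.38; balance $17,029.94
Week 3: opening $17,029.94; interest $357.62 → $17,387.56; payment $3,843.38; balance $13,544.18
Week 4: opening $13,544.18; interest $284.42 → $13,828.60; payment $3,843.38; balance $9,985.22
Week 5: opening $9,985.22; interest $209.68 → $10,194.90; payment $3,843.38; balance $6,351.52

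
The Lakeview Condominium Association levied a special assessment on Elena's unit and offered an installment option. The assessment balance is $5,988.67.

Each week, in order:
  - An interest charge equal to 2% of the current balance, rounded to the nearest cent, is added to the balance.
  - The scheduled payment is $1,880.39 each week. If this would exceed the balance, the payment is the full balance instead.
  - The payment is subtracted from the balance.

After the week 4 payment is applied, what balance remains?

$0.00

# | Opening | Interest | Payment | End bal
1 | $5,988.67 | $119.77 | $1,880.39 | $4,228.05
2 | $4,228.05 | $84.56 | $1,880.39 | $2,432.22
3 | $2,432.22 | $48.64 | $1,880.39 | $600.47
4 | $600.47 | $12.01 | $612.48 | $0.00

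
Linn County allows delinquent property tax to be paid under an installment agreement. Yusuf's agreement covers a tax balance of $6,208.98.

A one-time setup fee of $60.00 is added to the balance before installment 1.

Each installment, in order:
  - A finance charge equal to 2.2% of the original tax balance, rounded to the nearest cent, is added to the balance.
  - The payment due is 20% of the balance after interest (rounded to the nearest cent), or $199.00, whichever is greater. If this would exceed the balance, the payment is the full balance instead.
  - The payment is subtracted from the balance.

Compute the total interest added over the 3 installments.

Installment 1: opening $6,268.98; interest $136.60 → $6,405.58; payment $1,281.12; balance $5,124.46
Installment 2: opening $5,124.46; interest $136.60 → $5,261.06; payment $1,052.21; balance $4,208.85
Installment 3: opening $4,208.85; interest $136.60 → $4,345.45; payment $869.09; balance $3,476.36
Total interest: $136.60 + $136.60 + $136.60 = $409.80

$409.80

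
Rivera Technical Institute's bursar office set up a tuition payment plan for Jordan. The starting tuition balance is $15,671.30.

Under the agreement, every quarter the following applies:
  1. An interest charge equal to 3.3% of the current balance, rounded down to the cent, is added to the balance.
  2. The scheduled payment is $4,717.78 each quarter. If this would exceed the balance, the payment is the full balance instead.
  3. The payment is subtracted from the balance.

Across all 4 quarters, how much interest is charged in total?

# | Opening | Interest | Payment | End bal
1 | $15,671.30 | $517.15 | $4,717.78 | $11,470.67
2 | $11,470.67 | $378.53 | $4,717.78 | $7,131.42
3 | $7,131.42 | $235.33 | $4,717.78 | $2,648.97
4 | $2,648.97 | $87.41 | $2,736.38 | $0.00
Total interest: $517.15 + $378.53 + $235.33 + $87.41 = $1,218.42

$1,218.42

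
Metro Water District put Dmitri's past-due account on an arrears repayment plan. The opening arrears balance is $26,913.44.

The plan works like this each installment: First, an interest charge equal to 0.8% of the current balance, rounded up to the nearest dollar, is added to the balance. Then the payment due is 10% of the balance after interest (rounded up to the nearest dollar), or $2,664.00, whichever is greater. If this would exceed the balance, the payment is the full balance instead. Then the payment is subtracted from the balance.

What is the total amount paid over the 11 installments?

# | Opening | Interest | Payment | End bal
1 | $26,913.44 | $216.00 | $2,713.00 | $24,416.44
2 | $24,416.44 | $196.00 | $2,664.00 | $21,948.44
3 | $21,948.44 | $176.00 | $2,664.00 | $19,460.44
4 | $19,460.44 | $156.00 | $2,664.00 | $16,952.44
5 | $16,952.44 | $136.00 | $2,664.00 | $14,424.44
6 | $14,424.44 | $116.00 | $2,664.00 | $11,876.44
7 | $11,876.44 | $96.00 | $2,664.00 | $9,308.44
8 | $9,308.44 | $75.00 | $2,664.00 | $6,719.44
9 | $6,719.44 | $54.00 | $2,664.00 | $4,109.44
10 | $4,109.44 | $33.00 | $2,664.00 | $1,478.44
11 | $1,478.44 | $12.00 | $1,490.44 | $0.00
Total paid: $28,179.44

$28,179.44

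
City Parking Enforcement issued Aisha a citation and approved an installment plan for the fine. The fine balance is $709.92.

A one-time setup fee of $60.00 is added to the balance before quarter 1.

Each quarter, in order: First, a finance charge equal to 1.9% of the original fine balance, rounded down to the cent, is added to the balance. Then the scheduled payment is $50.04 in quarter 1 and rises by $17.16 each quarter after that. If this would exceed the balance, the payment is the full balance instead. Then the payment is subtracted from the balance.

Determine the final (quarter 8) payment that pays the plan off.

Quarter 1: opening $769.92; interest $13.48 → $783.40; payment $50.04; balance $733.36
Quarter 2: opening $733.36; interest $13.48 → $746.84; payment $67.20; balance $679.64
Quarter 3: opening $679.64; interest $13.48 → $693.12; payment $84.36; balance $608.76
Quarter 4: opening $608.76; interest $13.48 → $622.24; payment $101.52; balance $520.72
Quarter 5: opening $520.72; interest $13.48 → $534.20; payment $118.68; balance $415.52
Quarter 6: opening $415.52; interest $13.48 → $429.00; payment $135.84; balance $293.16
Quarter 7: opening $293.16; interest $13.48 → $306.64; payment $153.00; balance $153.64
Quarter 8: opening $153.64; interest $13.48 → $167.12; payment $167.12; balance $0.00

$167.12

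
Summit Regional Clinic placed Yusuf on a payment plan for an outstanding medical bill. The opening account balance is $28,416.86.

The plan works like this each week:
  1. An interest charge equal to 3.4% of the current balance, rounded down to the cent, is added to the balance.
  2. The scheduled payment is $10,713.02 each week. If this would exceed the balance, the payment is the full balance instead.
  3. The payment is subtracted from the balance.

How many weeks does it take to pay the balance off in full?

# | Opening | Interest | Payment | End bal
1 | $28,416.86 | $966.17 | $10,713.02 | $18,670.01
2 | $18,670.01 | $634.78 | $10,713.02 | $8,591.77
3 | $8,591.77 | $292.12 | $8,883.89 | $0.00
Balance reaches $0.00 in week 3.

3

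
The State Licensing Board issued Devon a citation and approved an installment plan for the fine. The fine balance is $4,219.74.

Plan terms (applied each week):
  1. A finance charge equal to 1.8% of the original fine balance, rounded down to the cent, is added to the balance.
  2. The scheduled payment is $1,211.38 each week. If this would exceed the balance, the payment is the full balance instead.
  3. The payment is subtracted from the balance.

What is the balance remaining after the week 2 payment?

$1,948.88

# | Opening | Interest | Payment | End bal
1 | $4,219.74 | $75.95 | $1,211.38 | $3,084.31
2 | $3,084.31 | $75.95 | $1,211.38 | $1,948.88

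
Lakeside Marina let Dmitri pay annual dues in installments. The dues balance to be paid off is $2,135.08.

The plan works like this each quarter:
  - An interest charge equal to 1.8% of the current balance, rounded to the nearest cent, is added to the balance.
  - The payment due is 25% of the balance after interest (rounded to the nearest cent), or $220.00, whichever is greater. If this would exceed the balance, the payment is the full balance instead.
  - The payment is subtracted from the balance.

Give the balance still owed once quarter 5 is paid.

$518.57

Quarter 1: $2,135.08 +$38.43 interest = $2,173.51; pay $543.38 → $1,630.13
Quarter 2: $1,630.13 +$29.34 interest = $1,659.47; pay $414.87 → $1,244.60
Quarter 3: $1,244.60 +$22.40 interest = $1,267.00; pay $316.75 → $950.25
Quarter 4: $950.25 +$17.10 interest = $967.35; pay $241.84 → $725.51
Quarter 5: $725.51 +$13.06 interest = $738.57; pay $220.00 → $518.57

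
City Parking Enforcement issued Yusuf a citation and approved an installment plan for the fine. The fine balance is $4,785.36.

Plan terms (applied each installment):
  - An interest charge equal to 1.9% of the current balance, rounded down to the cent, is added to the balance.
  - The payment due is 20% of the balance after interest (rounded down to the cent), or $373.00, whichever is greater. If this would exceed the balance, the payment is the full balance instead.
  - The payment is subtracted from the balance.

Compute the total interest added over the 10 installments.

$412.60

Installment 1: $4,785.36 +$90.92 interest = $4,876.28; pay $975.25 → $3,901.03
Installment 2: $3,901.03 +$74.11 interest = $3,975.14; pay $795.02 → $3,180.12
Installment 3: $3,180.12 +$60.42 interest = $3,240.54; pay $648.10 → $2,592.44
Installment 4: $2,592.44 +$49.25 interest = $2,641.69; pay $528.33 → $2,113.36
Installment 5: $2,113.36 +$40.15 interest = $2,153.51; pay $430.70 → $1,722.81
Installment 6: $1,722.81 +$32.73 interest = $1,755.54; pay $373.00 → $1,382.54
Installment 7: $1,382.54 +$26.26 interest = $1,408.80; pay $373.00 → $1,035.80
Installment 8: $1,035.80 +$19.68 interest = $1,055.48; pay $373.00 → $682.48
Installment 9: $682.48 +$12.96 interest = $695.44; pay $373.00 → $322.44
Installment 10: $322.44 +$6.12 interest = $328.56; pay $328.56 → $0.00
Total interest: $90.92 + $74.11 + $60.42 + $49.25 + $40.15 + $32.73 + $26.26 + $19.68 + $12.96 + $6.12 = $412.60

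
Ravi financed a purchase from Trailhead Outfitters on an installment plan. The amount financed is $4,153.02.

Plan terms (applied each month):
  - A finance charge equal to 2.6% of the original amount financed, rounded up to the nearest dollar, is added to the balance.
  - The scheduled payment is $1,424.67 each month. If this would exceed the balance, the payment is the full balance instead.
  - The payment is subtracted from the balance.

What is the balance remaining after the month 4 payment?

$0.00

# | Opening | Interest | Payment | End bal
1 | $4,153.02 | $108.00 | $1,424.67 | $2,836.35
2 | $2,836.35 | $108.00 | $1,424.67 | $1,519.68
3 | $1,519.68 | $108.00 | $1,424.67 | $203.01
4 | $203.01 | $108.00 | $311.01 | $0.00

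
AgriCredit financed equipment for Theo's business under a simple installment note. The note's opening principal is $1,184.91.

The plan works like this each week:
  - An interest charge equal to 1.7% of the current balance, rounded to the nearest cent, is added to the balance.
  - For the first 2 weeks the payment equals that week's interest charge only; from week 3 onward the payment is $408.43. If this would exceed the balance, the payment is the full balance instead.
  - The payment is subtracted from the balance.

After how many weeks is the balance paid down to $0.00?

Week 1: opening $1,184.91; interest $20.14 → $1,205.05; payment $20.14; balance $1,184.91
Week 2: opening $1,184.91; interest $20.14 → $1,205.05; payment $20.14; balance $1,184.91
Week 3: opening $1,184.91; interest $20.14 → $1,205.05; payment $408.43; balance $796.62
Week 4: opening $796.62; interest $13.54 → $810.16; payment $408.43; balance $401.73
Week 5: opening $401.73; interest $6.83 → $408.56; payment $408.43; balance $0.13
Week 6: opening $0.13; interest $0.00 → $0.13; payment $0.13; balance $0.00
Balance reaches $0.00 in week 6.

6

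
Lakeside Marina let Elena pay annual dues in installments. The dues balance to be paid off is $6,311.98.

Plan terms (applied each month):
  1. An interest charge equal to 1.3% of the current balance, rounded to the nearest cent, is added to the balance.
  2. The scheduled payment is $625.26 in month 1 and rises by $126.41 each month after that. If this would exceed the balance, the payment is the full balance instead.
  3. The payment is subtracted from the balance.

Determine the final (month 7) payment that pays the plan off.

Month 1: opening $6,311.98; interest $82.06 → $6,394.04; payment $625.26; balance $5,768.78
Month 2: opening $5,768.78; interest $74.99 → $5,843.77; payment $751.67; balance $5,092.10
Month 3: opening $5,092.10; interest $66.20 → $5,158.30; payment $878.08; balance $4,280.22
Month 4: opening $4,280.22; interest $55.64 → $4,335.86; payment $1,004.49; balance $3,331.37
Month 5: opening $3,331.37; interest $43.31 → $3,374.68; payment $1,130.90; balance $2,243.78
Month 6: opening $2,243.78; interest $29.17 → $2,272.95; payment $1,257.31; balance $1,015.64
Month 7: opening $1,015.64; interest $13.20 → $1,028.84; payment $1,028.84; balance $0.00

$1,028.84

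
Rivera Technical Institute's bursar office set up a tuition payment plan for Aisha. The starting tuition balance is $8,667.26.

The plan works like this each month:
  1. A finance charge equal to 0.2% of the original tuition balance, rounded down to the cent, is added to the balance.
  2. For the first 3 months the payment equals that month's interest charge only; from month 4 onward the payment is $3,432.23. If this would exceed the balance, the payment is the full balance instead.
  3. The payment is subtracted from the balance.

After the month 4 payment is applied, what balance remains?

$5,252.36

Month 1: opening $8,667.26; interest $17.33 → $8,684.59; payment $17.33; balance $8,667.26
Month 2: opening $8,667.26; interest $17.33 → $8,684.59; payment $17.33; balance $8,667.26
Month 3: opening $8,667.26; interest $17.33 → $8,684.59; payment $17.33; balance $8,667.26
Month 4: opening $8,667.26; interest $17.33 → $8,684.59; payment $3,432.23; balance $5,252.36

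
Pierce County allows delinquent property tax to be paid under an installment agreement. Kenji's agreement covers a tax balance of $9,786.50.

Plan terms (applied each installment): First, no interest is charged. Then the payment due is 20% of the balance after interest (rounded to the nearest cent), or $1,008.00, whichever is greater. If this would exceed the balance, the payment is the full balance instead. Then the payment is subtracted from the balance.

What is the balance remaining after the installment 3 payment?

Installment 1: opening $9,786.50; payment $1,957.30; balance $7,829.20
Installment 2: opening $7,829.20; payment $1,565.84; balance $6,263.36
Installment 3: opening $6,263.36; payment $1,252.67; balance $5,010.69

$5,010.69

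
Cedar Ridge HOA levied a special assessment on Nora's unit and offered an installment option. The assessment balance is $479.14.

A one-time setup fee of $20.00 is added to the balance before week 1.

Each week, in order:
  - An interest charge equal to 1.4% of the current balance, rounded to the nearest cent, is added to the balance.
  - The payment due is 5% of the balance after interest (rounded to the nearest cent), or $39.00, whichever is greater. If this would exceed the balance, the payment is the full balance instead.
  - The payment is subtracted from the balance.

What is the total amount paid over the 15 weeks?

Week 1: $499.14 +$6.99 interest = $506.13; pay $39.00 → $467.13
Week 2: $467.13 +$6.54 interest = $473.67; pay $39.00 → $434.67
Week 3: $434.67 +$6.09 interest = $440.76; pay $39.00 → $401.76
Week 4: $401.76 +$5.62 interest = $407.38; pay $39.00 → $368.38
Week 5: $368.38 +$5.16 interest = $373.54; pay $39.00 → $334.54
Week 6: $334.54 +$4.68 interest = $339.22; pay $39.00 → $300.22
Week 7: $300.22 +$4.20 interest = $304.42; pay $39.00 → $265.42
Week 8: $265.42 +$3.72 interest = $269.14; pay $39.00 → $230.14
Week 9: $230.14 +$3.22 interest = $233.36; pay $39.00 → $194.36
Week 10: $194.36 +$2.72 interest = $197.08; pay $39.00 → $158.08
Week 11: $158.08 +$2.21 interest = $160.29; pay $39.00 → $121.29
Week 12: $121.29 +$1.70 interest = $122.99; pay $39.00 → $83.99
Week 13: $83.99 +$1.18 interest = $85.17; pay $39.00 → $46.17
Week 14: $46.17 +$0.65 interest = $46.82; pay $39.00 → $7.82
Week 15: $7.82 +$0.11 interest = $7.93; pay $7.93 → $0.00
Total paid: $553.93

$553.93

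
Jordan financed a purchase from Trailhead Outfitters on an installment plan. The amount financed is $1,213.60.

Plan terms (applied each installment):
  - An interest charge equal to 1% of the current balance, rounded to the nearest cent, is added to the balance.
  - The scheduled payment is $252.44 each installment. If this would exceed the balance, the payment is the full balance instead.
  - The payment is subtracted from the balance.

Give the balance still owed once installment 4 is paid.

# | Opening | Interest | Payment | End bal
1 | $1,213.60 | $12.14 | $252.44 | $973.30
2 | $973.30 | $9.73 | $252.44 | $730.59
3 | $730.59 | $7.31 | $252.44 | $485.46
4 | $485.46 | $4.85 | $252.44 | $237.87

$237.87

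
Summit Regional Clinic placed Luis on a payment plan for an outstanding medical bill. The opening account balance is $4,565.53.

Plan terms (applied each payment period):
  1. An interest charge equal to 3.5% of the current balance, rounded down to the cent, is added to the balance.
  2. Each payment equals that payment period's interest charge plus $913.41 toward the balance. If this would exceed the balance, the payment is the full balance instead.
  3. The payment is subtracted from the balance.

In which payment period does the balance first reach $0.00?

Payment period 1: $4,565.53 +$159.79 interest = $4,725.32; pay $1,073.20 → $3,652.12
Payment period 2: $3,652.12 +$127.82 interest = $3,779.94; pay $1,041.23 → $2,738.71
Payment period 3: $2,738.71 +$95.85 interest = $2,834.56; pay $1,009.26 → $1,825.30
Payment period 4: $1,825.30 +$63.88 interest = $1,889.18; pay $977.29 → $911.89
Payment period 5: $911.89 +$31.91 interest = $943.80; pay $943.80 → $0.00
Balance reaches $0.00 in payment period 5.

5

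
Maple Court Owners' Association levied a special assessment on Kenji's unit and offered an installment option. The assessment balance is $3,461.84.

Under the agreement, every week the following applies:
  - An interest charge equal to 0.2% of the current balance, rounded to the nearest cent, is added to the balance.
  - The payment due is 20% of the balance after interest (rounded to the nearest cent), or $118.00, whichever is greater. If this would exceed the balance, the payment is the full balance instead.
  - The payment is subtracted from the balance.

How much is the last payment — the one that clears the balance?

Week 1: opening $3,461.84; interest $6.92 → $3,468.76; payment $693.75; balance $2,775.01
Week 2: opening $2,775.01; interest $5.55 → $2,780.56; payment $556.11; balance $2,224.45
Week 3: opening $2,224.45; interest $4.45 → $2,228.90; payment $445.78; balance $1,783.12
Week 4: opening $1,783.12; interest $3.57 → $1,786.69; payment $357.34; balance $1,429.35
Week 5: opening $1,429.35; interest $2.86 → $1,432.21; payment $286.44; balance $1,145.77
Week 6: opening $1,145.77; interest $2.29 → $1,148.06; payment $229.61; balance $918.45
Week 7: opening $918.45; interest $1.84 → $920.29; payment $184.06; balance $736.23
Week 8: opening $736.23; interest $1.47 → $737.70; payment $147.54; balance $590.16
Week 9: opening $590.16; interest $1.18 → $591.34; payment $118.27; balance $473.07
Week 10: opening $473.07; interest $0.95 → $474.02; payment $118.00; balance $356.02
Week 11: opening $356.02; interest $0.71 → $356.73; payment $118.00; balance $238.73
Week 12: opening $238.73; interest $0.48 → $239.21; payment $118.00; balance $121.21
Week 13: opening $121.21; interest $0.24 → $121.45; payment $118.00; balance $3.45
Week 14: opening $3.45; interest $0.01 → $3.46; payment $3.46; balance $0.00

$3.46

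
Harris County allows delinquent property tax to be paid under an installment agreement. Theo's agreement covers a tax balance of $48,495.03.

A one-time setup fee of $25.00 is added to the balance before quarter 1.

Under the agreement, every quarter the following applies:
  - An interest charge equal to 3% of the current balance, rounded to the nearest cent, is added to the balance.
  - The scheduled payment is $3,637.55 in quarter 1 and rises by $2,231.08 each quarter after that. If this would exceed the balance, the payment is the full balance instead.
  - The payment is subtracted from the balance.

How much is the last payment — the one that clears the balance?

$14,363.91

Quarter 1: opening $48,520.03; interest $1,455.60 → $49,975.63; payment $3,637.55; balance $46,338.08
Quarter 2: opening $46,338.08; interest $1,390.14 → $47,728.22; payment $5,868.63; balance $41,859.59
Quarter 3: opening $41,859.59; interest $1,255.79 → $43,115.38; payment $8,099.71; balance $35,015.67
Quarter 4: opening $35,015.67; interest $1,050.47 → $36,066.14; payment $10,330.79; balance $25,735.35
Quarter 5: opening $25,735.35; interest $772.06 → $26,507.41; payment $12,561.87; balance $13,945.54
Quarter 6: opening $13,945.54; interest $418.37 → $14,363.91; payment $14,363.91; balance $0.00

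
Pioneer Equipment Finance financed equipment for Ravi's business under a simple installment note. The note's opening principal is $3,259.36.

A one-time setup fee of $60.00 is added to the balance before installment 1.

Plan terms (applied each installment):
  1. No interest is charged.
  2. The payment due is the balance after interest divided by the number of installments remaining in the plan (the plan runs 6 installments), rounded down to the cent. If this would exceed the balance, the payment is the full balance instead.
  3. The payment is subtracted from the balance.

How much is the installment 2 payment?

Installment 1: opening $3,319.36; payment $553.22; balance $2,766.14
Installment 2: opening $2,766.14; payment $553.22; balance $2,212.92

$553.22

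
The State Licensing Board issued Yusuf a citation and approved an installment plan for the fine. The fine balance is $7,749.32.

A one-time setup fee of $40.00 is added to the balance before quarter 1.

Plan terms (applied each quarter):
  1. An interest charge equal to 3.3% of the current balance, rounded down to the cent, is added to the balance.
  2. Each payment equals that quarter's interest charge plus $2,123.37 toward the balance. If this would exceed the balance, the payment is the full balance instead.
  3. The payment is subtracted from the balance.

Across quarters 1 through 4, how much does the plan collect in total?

$8,397.06

Quarter 1: $7,789.32 +$257.04 interest = $8,046.36; pay $2,380.41 → $5,665.95
Quarter 2: $5,665.95 +$186.97 interest = $5,852.92; pay $2,310.34 → $3,542.58
Quarter 3: $3,542.58 +$116.90 interest = $3,659.48; pay $2,240.27 → $1,419.21
Quarter 4: $1,419.21 +$46.83 interest = $1,466.04; pay $1,466.04 → $0.00
Total paid: $8,397.06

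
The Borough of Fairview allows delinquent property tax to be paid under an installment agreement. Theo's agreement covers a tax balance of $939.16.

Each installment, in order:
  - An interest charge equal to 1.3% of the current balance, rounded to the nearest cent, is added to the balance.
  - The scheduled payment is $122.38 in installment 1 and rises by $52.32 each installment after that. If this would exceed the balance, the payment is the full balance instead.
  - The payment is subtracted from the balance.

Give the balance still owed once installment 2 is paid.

$665.07

Installment 1: opening $939.16; interest $12.21 → $951.37; payment $122.38; balance $828.99
Installment 2: opening $828.99; interest $10.78 → $839.77; payment $174.70; balance $665.07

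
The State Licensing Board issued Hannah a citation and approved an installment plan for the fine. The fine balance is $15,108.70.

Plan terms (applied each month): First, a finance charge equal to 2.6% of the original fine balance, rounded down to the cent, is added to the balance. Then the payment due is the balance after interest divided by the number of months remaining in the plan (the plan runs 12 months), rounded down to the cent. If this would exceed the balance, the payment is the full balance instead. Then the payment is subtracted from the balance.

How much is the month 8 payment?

$1,659.69

Month 1: opening $15,108.70; interest $392.82 → $15,501.52; payment $1,291.79; balance $14,209.73
Month 2: opening $14,209.73; interest $392.82 → $14,602.55; payment $1,327.50; balance $13,275.05
Month 3: opening $13,275.05; interest $392.82 → $13,667.87; payment $1,366.78; balance $12,301.09
Month 4: opening $12,301.09; interest $392.82 → $12,693.91; payment $1,410.43; balance $11,283.48
Month 5: opening $11,283.48; interest $392.82 → $11,676.30; payment $1,459.53; balance $10,216.77
Month 6: opening $10,216.77; interest $392.82 → $10,609.59; payment $1,515.65; balance $9,093.94
Month 7: opening $9,093.94; interest $392.82 → $9,486.76; payment $1,581.12; balance $7,905.64
Month 8: opening $7,905.64; interest $392.82 → $8,298.46; payment $1,659.69; balance $6,638.77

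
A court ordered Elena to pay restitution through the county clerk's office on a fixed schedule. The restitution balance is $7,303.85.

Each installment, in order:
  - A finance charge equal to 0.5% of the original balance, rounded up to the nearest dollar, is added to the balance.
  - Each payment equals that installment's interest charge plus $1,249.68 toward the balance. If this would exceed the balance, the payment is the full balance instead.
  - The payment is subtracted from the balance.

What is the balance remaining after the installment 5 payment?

# | Opening | Interest | Payment | End bal
1 | $7,303.85 | $37.00 | $1,286.68 | $6,054.17
2 | $6,054.17 | $37.00 | $1,286.68 | $4,804.49
3 | $4,804.49 | $37.00 | $1,286.68 | $3,554.81
4 | $3,554.81 | $37.00 | $1,286.68 | $2,305.13
5 | $2,305.13 | $37.00 | $1,286.68 | $1,055.45

$1,055.45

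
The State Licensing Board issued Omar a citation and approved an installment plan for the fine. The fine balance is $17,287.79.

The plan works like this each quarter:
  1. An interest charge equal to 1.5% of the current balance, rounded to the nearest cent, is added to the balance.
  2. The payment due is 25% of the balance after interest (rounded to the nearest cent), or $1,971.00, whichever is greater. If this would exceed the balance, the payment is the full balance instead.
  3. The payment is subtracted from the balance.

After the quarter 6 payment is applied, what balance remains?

Quarter 1: opening $17,287.79; interest $259.32 → $17,547.11; payment $4,386.78; balance $13,160.33
Quarter 2: opening $13,160.33; interest $197.40 → $13,357.73; payment $3,339.43; balance $10,018.30
Quarter 3: opening $10,018.30; interest $150.27 → $10,168.57; payment $2,542.14; balance $7,626.43
Quarter 4: opening $7,626.43; interest $114.40 → $7,740.83; payment $1,971.00; balance $5,769.83
Quarter 5: opening $5,769.83; interest $86.55 → $5,856.38; payment $1,971.00; balance $3,885.38
Quarter 6: opening $3,885.38; interest $58.28 → $3,943.66; payment $1,971.00; balance $1,972.66

$1,972.66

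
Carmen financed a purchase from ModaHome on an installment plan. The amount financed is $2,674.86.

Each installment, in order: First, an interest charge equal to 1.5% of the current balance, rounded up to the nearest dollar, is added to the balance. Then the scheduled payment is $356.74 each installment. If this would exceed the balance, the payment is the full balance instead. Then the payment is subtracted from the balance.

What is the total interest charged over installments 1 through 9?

# | Opening | Interest | Payment | End bal
1 | $2,674.86 | $41.00 | $356.74 | $2,359.12
2 | $2,359.12 | $36.00 | $356.74 | $2,038.38
3 | $2,038.38 | $31.00 | $356.74 | $1,712.64
4 | $1,712.64 | $26.00 | $356.74 | $1,381.90
5 | $1,381.90 | $21.00 | $356.74 | $1,046.16
6 | $1,046.16 | $16.00 | $356.74 | $705.42
7 | $705.42 | $11.00 | $356.74 | $359.68
8 | $359.68 | $6.00 | $356.74 | $8.94
9 | $8.94 | $1.00 | $9.94 | $0.00
Total interest: $41.00 + $36.00 + $31.00 + $26.00 + $21.00 + $16.00 + $11.00 + $6.00 + $1.00 = $189.00

$189.00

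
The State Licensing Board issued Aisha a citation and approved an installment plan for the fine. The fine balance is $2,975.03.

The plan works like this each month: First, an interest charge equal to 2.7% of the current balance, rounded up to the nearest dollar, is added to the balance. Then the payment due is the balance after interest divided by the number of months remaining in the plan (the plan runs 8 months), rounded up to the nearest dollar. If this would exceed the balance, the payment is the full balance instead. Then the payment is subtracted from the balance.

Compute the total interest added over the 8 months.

# | Opening | Interest | Payment | End bal
1 | $2,975.03 | $81.00 | $383.00 | $2,673.03
2 | $2,673.03 | $73.00 | $393.00 | $2,353.03
3 | $2,353.03 | $64.00 | $403.00 | $2,014.03
4 | $2,014.03 | $55.00 | $414.00 | $1,655.03
5 | $1,655.03 | $45.00 | $426.00 | $1,274.03
6 | $1,274.03 | $35.00 | $437.00 | $872.03
7 | $872.03 | $24.00 | $449.00 | $447.03
8 | $447.03 | $13.00 | $460.03 | $0.00
Total interest: $81.00 + $73.00 + $64.00 + $55.00 + $45.00 + $35.00 + $24.00 + $13.00 = $390.00

$390.00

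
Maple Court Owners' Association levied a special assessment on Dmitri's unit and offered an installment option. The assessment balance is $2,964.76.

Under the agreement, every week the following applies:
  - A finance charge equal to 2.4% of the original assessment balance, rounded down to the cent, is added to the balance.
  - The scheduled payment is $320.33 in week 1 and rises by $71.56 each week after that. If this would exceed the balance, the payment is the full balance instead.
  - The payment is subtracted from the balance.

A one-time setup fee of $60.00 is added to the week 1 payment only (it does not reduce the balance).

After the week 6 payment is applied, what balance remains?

$396.28

Week 1: $2,964.76 +$71.15 interest = $3,035.91; pay $320.33 (+ $60.00 fee) → $2,715.58
Week 2: $2,715.58 +$71.15 interest = $2,786.73; pay $391.89 → $2,394.84
Week 3: $2,394.84 +$71.15 interest = $2,465.99; pay $463.45 → $2,002.54
Week 4: $2,002.54 +$71.15 interest = $2,073.69; pay $535.01 → $1,538.68
Week 5: $1,538.68 +$71.15 interest = $1,609.83; pay $606.57 → $1,003.26
Week 6: $1,003.26 +$71.15 interest = $1,074.41; pay $678.13 → $396.28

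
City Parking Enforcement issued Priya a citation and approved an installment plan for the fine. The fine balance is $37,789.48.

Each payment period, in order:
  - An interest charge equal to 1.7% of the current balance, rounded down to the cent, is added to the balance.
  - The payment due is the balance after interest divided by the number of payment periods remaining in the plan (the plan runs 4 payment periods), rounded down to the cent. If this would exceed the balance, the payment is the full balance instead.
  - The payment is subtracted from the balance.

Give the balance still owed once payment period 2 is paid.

$19,542.62

Payment period 1: opening $37,789.48; interest $642.42 → $38,431.90; payment $9,607.97; balance $28,823.93
Payment period 2: opening $28,823.93; interest $490.00 → $29,313.93; payment $9,771.31; balance $19,542.62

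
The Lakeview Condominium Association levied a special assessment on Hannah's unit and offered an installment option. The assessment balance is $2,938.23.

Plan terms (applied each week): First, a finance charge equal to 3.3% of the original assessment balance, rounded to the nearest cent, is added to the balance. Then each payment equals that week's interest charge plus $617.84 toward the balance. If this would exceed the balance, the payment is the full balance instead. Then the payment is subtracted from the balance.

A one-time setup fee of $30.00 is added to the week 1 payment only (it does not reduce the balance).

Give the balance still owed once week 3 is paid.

# | Opening | Interest | Payment | Fee | End bal
1 | $2,938.23 | $96.96 | $714.80 | $30.00 | $2,320.39
2 | $2,320.39 | $96.96 | $714.80 | — | $1,702.55
3 | $1,702.55 | $96.96 | $714.80 | — | $1,084.71

$1,084.71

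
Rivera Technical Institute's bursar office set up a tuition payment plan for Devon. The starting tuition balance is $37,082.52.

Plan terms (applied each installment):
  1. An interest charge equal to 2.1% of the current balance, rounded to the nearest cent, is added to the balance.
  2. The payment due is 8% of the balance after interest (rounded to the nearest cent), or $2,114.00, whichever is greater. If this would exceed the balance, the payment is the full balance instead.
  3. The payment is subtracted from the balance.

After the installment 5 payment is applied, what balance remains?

Installment 1: opening $37,082.52; interest $778.73 → $37,861.25; payment $3,028.90; balance $34,832.35
Installment 2: opening $34,832.35; interest $731.48 → $35,563.83; payment $2,845.11; balance $32,718.72
Installment 3: opening $32,718.72; interest $687.09 → $33,405.81; payment $2,672.46; balance $30,733.35
Installment 4: opening $30,733.35; interest $645.40 → $31,378.75; payment $2,510.30; balance $28,868.45
Installment 5: opening $28,868.45; interest $606.24 → $29,474.69; payment $2,357.98; balance $27,116.71

$27,116.71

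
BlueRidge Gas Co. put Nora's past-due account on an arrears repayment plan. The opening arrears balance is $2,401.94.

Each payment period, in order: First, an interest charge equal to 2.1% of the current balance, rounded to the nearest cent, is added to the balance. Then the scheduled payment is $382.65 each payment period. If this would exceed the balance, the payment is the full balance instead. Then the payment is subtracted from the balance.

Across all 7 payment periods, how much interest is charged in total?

$201.33

# | Opening | Interest | Payment | End bal
1 | $2,401.94 | $50.44 | $382.65 | $2,069.73
2 | $2,069.73 | $43.46 | $382.65 | $1,730.54
3 | $1,730.54 | $36.34 | $382.65 | $1,384.23
4 | $1,384.23 | $29.07 | $382.65 | $1,030.65
5 | $1,030.65 | $21.64 | $382.65 | $669.64
6 | $669.64 | $14.06 | $382.65 | $301.05
7 | $301.05 | $6.32 | $307.37 | $0.00
Total interest: $50.44 + $43.46 + $36.34 + $29.07 + $21.64 + $14.06 + $6.32 = $201.33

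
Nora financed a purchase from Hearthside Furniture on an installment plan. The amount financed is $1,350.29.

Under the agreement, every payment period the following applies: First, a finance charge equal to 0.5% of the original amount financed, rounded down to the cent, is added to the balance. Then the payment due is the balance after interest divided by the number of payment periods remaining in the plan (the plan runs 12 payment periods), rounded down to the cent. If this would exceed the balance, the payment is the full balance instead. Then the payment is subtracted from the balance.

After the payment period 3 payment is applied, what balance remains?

Payment period 1: $1,350.29 +$6.75 interest = $1,357.04; pay $113.08 → $1,243.96
Payment period 2: $1,243.96 +$6.75 interest = $1,250.71; pay $113.70 → $1,137.01
Payment period 3: $1,137.01 +$6.75 interest = $1,143.76; pay $114.37 → $1,029.39

$1,029.39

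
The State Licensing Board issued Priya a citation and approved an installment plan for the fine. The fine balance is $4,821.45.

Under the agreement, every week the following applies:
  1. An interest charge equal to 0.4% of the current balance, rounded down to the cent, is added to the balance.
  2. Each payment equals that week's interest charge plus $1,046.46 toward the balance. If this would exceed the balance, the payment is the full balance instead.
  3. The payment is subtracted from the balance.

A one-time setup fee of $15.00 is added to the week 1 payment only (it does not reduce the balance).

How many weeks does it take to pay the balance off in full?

Week 1: $4,821.45 +$19.28 interest = $4,840.73; pay $1,065.74 (+ $15.00 fee) → $3,774.99
Week 2: $3,774.99 +$15.09 interest = $3,790.08; pay $1,061.55 → $2,728.53
Week 3: $2,728.53 +$10.91 interest = $2,739.44; pay $1,057.37 → $1,682.07
Week 4: $1,682.07 +$6.72 interest = $1,688.79; pay $1,053.18 → $635.61
Week 5: $635.61 +$2.54 interest = $638.15; pay $638.15 → $0.00
Balance reaches $0.00 in week 5.

5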